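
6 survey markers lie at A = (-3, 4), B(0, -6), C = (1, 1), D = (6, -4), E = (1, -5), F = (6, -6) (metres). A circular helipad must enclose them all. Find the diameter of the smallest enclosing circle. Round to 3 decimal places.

A smallest enclosing disk is always determined by at most three of the input points on its boundary.
The farthest pair is A–F with squared distance 181. The circle on this segment as diameter has centre (1.5, -1) and r² = 181/4 = 45.25.
Check B: distance² to centre = 27.25 ≤ 45.25, so it lies inside.
All remaining points lie in this disk, and no smaller disk contains both endpoints, so this is the minimum enclosing circle.
Diameter = 2r = 2√(45.25) ≈ 13.454.

13.454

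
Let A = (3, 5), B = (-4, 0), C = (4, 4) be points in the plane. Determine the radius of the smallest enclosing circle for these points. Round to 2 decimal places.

4.47

Side lengths²: AB² = 74, AC² = 2, BC² = 80.
Since BC² = 80 ≥ 74 + 2 = 76, the angle opposite BC is not acute, so the smallest enclosing circle has BC as diameter.
Centre = midpoint of BC = (0, 2), r² = 80/4 = 20.
r = √20 ≈ 4.47.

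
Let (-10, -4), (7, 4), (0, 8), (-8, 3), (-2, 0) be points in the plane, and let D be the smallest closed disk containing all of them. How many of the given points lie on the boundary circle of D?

2

The minimum enclosing circle of a finite set is fixed by two of the points (as a diameter) or three (as a circumcircle).
The farthest pair is (-10, -4)–(7, 4) with squared distance 353. The circle on this segment as diameter has centre (-1.5, 0) and r² = 353/4 = 88.25.
Check (0, 8): distance² to centre = 66.25 ≤ 88.25, so it lies inside.
All remaining points lie in this disk, and no smaller disk contains both endpoints, so this is the minimum enclosing circle.
The points at distance exactly r from the centre are (-10, -4), (7, 4) — 2 points.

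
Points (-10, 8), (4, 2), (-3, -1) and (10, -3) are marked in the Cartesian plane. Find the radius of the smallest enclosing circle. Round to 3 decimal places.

11.413

A smallest enclosing disk is always determined by at most three of the input points on its boundary.
The farthest pair is (-10, 8)–(10, -3) with squared distance 521. The circle on this segment as diameter has centre (0, 2.5) and r² = 521/4 = 130.25.
Check (4, 2): distance² to centre = 16.25 ≤ 130.25, so it lies inside.
All remaining points lie in this disk, and no smaller disk contains both endpoints, so this is the minimum enclosing circle.
r = √(130.25) ≈ 11.413.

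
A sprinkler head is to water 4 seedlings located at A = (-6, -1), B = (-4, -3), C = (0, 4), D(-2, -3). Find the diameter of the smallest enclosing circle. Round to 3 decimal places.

The minimum enclosing circle is determined by three boundary points: A, B, C.
Their circumcentre is (-51/22, 15/22) with r² = 3965/242.
The farthest remaining point D is at distance² 3305/242 ≤ 3965/242.
Diameter = 2r = 2√(3965/242) ≈ 8.096.

8.096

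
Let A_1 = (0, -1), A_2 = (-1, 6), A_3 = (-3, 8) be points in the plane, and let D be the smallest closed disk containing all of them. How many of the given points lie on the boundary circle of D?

Side lengths²: A_1A_2² = 50, A_1A_3² = 90, A_2A_3² = 8.
Since A_1A_3² = 90 ≥ 50 + 8 = 58, the angle opposite A_1A_3 is not acute, so the smallest enclosing circle has A_1A_3 as diameter.
Centre = midpoint of A_1A_3 = (-1.5, 3.5), r² = 90/4 = 22.5.
The points at distance exactly r from the centre are A_1, A_3 — 2 points.

2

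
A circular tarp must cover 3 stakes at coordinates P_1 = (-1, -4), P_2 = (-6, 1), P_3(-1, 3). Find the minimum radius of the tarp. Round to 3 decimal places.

Side lengths²: P_1P_2² = 50, P_1P_3² = 49, P_2P_3² = 29.
Since P_1P_2² = 50 < 49 + 29 = 78, the triangle is acute, so the smallest enclosing circle is the circumcircle.
Circumcentre = (-2.5, -0.5), r² = 14.5.
r = √(14.5) ≈ 3.808.

3.808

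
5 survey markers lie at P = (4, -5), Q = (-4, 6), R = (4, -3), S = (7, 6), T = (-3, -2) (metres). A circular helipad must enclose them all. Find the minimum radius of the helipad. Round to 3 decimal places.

7.049

A smallest enclosing disk is always determined by at most three of the input points on its boundary.
The minimum enclosing circle is determined by three boundary points: P, Q, S.
Their circumcentre is (1.5, 35/22) with r² = 12025/242.
The farthest remaining point T is at distance² 8021/242 ≤ 12025/242.
r = √(12025/242) ≈ 7.049.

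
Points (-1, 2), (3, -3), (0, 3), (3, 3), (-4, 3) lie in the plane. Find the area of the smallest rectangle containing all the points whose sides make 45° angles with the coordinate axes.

45.5

In coordinates u = x + y, v = x − y the rectangle is axis-aligned; the map (x,y)→(u,v) scales areas by 2.
u-values: 1, 0, 3, 6, -1; range = 6 − (-1) = 7.
v-values: -3, 6, -3, 0, -7; range = 6 − (-7) = 13.
Area = (7 × 13) / 2 = 45.5.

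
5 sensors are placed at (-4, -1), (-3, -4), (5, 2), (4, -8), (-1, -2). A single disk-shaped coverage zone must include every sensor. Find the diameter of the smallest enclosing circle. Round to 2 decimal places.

11.65

A smallest enclosing disk is always determined by at most three of the input points on its boundary.
The minimum enclosing circle is determined by three boundary points: (-4, -1), (5, 2), (4, -8).
Their circumcentre is (91/58, -157/58) with r² = 57065/1682.
The farthest remaining point (-3, -4) is at distance² 37925/1682 ≤ 57065/1682.
Diameter = 2r = 2√(57065/1682) ≈ 11.65.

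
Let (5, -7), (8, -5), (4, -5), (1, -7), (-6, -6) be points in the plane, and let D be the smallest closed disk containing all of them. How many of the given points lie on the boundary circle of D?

A smallest enclosing disk is always determined by at most three of the input points on its boundary.
The farthest pair is (8, -5)–(-6, -6) with squared distance 197. The circle on this segment as diameter has centre (1, -5.5) and r² = 197/4 = 49.25.
Check (5, -7): distance² to centre = 18.25 ≤ 49.25, so it lies inside.
All remaining points lie in this disk, and no smaller disk contains both endpoints, so this is the minimum enclosing circle.
The points at distance exactly r from the centre are (8, -5), (-6, -6) — 2 points.

2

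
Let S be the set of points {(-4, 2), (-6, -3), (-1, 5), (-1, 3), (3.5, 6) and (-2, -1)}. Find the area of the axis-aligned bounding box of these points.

85.5

x ranges over [-6, 3.5], width 9.5.
y ranges over [-3, 6], height 9.
Area = 9.5 × 9 = 85.5.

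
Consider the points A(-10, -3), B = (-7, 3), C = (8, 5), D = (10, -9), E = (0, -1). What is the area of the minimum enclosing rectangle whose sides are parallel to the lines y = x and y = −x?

377

In coordinates u = x + y, v = x − y the rectangle is axis-aligned; the map (x,y)→(u,v) scales areas by 2.
u-values: -13, -4, 13, 1, -1; range = 13 − (-13) = 26.
v-values: -7, -10, 3, 19, 1; range = 19 − (-10) = 29.
Area = (26 × 29) / 2 = 377.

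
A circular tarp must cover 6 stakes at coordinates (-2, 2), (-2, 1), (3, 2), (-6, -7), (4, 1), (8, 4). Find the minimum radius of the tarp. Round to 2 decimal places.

By Welzl's lemma the MEC is supported by two points (diametrically opposite) or three points (on a circumcircle).
The farthest pair is (-6, -7)–(8, 4) with squared distance 317. The circle on this segment as diameter has centre (1, -1.5) and r² = 317/4 = 79.25.
Check (-2, 2): distance² to centre = 21.25 ≤ 79.25, so it lies inside.
All remaining points lie in this disk, and no smaller disk contains both endpoints, so this is the minimum enclosing circle.
r = √(79.25) ≈ 8.90.

8.90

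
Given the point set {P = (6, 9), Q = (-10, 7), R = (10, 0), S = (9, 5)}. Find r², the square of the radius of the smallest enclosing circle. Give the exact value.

112.25

By Welzl's lemma the MEC is supported by two points (diametrically opposite) or three points (on a circumcircle).
The farthest pair is Q–R with squared distance 449. The circle on this segment as diameter has centre (0, 3.5) and r² = 449/4 = 112.25.
Check P: distance² to centre = 66.25 ≤ 112.25, so it lies inside.
All remaining points lie in this disk, and no smaller disk contains both endpoints, so this is the minimum enclosing circle.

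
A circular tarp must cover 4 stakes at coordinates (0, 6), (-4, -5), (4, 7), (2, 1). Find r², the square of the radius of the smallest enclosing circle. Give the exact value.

By Welzl's lemma the MEC is supported by two points (diametrically opposite) or three points (on a circumcircle).
The farthest pair is (-4, -5)–(4, 7) with squared distance 208. The circle on this segment as diameter has centre (0, 1) and r² = 208/4 = 52.
Check (0, 6): distance² to centre = 25 ≤ 52, so it lies inside.
All remaining points lie in this disk, and no smaller disk contains both endpoints, so this is the minimum enclosing circle.

52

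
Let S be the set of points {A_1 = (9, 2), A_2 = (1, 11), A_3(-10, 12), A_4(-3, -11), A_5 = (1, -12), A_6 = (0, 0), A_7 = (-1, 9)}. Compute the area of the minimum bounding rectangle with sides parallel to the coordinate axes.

456

x ranges over [-10, 9], width 19.
y ranges over [-12, 12], height 24.
Area = 19 × 24 = 456.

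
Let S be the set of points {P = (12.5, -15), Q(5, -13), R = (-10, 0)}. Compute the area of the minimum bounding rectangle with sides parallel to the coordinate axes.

337.5

x ranges over [-10, 12.5], width 22.5.
y ranges over [-15, 0], height 15.
Area = 22.5 × 15 = 337.5.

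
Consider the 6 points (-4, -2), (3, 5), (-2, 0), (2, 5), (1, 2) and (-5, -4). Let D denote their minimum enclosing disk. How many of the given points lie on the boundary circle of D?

2

A smallest enclosing disk is always determined by at most three of the input points on its boundary.
The farthest pair is (3, 5)–(-5, -4) with squared distance 145. The circle on this segment as diameter has centre (-1, 0.5) and r² = 145/4 = 36.25.
Check (-4, -2): distance² to centre = 15.25 ≤ 36.25, so it lies inside.
All remaining points lie in this disk, and no smaller disk contains both endpoints, so this is the minimum enclosing circle.
The points at distance exactly r from the centre are (3, 5), (-5, -4) — 2 points.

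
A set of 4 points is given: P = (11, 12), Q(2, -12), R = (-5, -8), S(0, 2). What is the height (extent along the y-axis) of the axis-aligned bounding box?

max y = 12, min y = -12, so height = 24.

24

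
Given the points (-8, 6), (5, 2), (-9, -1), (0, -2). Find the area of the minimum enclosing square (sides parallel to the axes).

196

The bounding box has width 14 and height 8.
An axis-aligned square enclosing the set must have side ≥ max(width, height).
So the minimum side is max(14, 8) = 14.
Area = 14² = 196.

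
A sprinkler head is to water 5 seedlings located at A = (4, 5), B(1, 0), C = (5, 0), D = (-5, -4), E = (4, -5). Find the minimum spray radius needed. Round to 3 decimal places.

By Welzl's lemma the MEC is supported by two points (diametrically opposite) or three points (on a circumcircle).
The minimum enclosing circle is determined by three boundary points: A, D, E.
Their circumcentre is (0, 0) with r² = 41.
The farthest remaining point C is at distance² 25 ≤ 41.
r = √41 ≈ 6.403.

6.403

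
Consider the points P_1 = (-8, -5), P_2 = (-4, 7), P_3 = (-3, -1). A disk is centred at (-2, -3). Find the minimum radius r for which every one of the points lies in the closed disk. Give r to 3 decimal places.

10.198

The required radius is the distance from (-2, -3) to the farthest point.
Squared distances: 40, 104, 5.
Maximum is 104, attained at P_2.
r = √104 ≈ 10.198.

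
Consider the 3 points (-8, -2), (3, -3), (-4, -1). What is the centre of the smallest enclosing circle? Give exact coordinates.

(-2.5, -2.5)

Call the three points A, B, C in the order given.
Side lengths²: AB² = 122, AC² = 17, BC² = 53.
Since AB² = 122 ≥ 53 + 17 = 70, the angle opposite AB is not acute, so the smallest enclosing circle has AB as diameter.
Centre = midpoint of AB = (-2.5, -2.5), r² = 122/4 = 30.5.
Centre = (-2.5, -2.5).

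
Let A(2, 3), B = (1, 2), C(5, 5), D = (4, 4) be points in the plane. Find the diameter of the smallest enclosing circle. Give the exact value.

The minimum enclosing circle of a finite set is fixed by two of the points (as a diameter) or three (as a circumcircle).
The farthest pair is B–C with squared distance 25. The circle on this segment as diameter has centre (3, 3.5) and r² = 25/4 = 6.25.
Check A: distance² to centre = 1.25 ≤ 6.25, so it lies inside.
All remaining points lie in this disk, and no smaller disk contains both endpoints, so this is the minimum enclosing circle.
Diameter = 2r = 2√(6.25) = 5.

5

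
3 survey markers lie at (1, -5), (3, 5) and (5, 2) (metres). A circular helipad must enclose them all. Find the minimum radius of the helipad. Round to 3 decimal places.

5.099

Call the three points A, B, C in the order given.
Side lengths²: AB² = 104, AC² = 65, BC² = 13.
Since AB² = 104 ≥ 65 + 13 = 78, the angle opposite AB is not acute, so the smallest enclosing circle has AB as diameter.
Centre = midpoint of AB = (2, 0), r² = 104/4 = 26.
r = √26 ≈ 5.099.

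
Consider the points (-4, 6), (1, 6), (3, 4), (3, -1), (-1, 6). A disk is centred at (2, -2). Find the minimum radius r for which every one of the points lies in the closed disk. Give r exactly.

The required radius is the distance from (2, -2) to the farthest point.
Squared distances: 100, 65, 37, 2, 73.
Maximum is 100, attained at (-4, 6).
r = √100 = 10.

10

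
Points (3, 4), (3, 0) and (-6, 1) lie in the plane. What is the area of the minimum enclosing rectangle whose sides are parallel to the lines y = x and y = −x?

60

In coordinates u = x + y, v = x − y the rectangle is axis-aligned; the map (x,y)→(u,v) scales areas by 2.
u-values: 7, 3, -5; range = 7 − (-5) = 12.
v-values: -1, 3, -7; range = 3 − (-7) = 10.
Area = (12 × 10) / 2 = 60.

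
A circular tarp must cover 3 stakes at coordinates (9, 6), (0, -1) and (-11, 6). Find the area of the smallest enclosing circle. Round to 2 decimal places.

314.16

Call the three points A, B, C in the order given.
Side lengths²: AB² = 130, AC² = 400, BC² = 170.
Since AC² = 400 ≥ 170 + 130 = 300, the angle opposite AC is not acute, so the smallest enclosing circle has AC as diameter.
Centre = midpoint of AC = (-1, 6), r² = 400/4 = 100.
Area = π·r² = π·100 ≈ 314.16.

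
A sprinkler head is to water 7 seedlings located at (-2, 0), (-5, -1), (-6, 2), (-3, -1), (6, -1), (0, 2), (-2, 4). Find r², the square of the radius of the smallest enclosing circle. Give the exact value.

38.25

A smallest enclosing disk is always determined by at most three of the input points on its boundary.
The farthest pair is (-6, 2)–(6, -1) with squared distance 153. The circle on this segment as diameter has centre (0, 0.5) and r² = 153/4 = 38.25.
Check (-2, 0): distance² to centre = 4.25 ≤ 38.25, so it lies inside.
All remaining points lie in this disk, and no smaller disk contains both endpoints, so this is the minimum enclosing circle.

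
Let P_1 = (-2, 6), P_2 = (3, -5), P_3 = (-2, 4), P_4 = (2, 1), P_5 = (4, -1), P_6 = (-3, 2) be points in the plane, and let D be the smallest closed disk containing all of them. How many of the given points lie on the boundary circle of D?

A smallest enclosing disk is always determined by at most three of the input points on its boundary.
The farthest pair is P_1–P_2 with squared distance 146. The circle on this segment as diameter has centre (0.5, 0.5) and r² = 146/4 = 36.5.
Check P_3: distance² to centre = 18.5 ≤ 36.5, so it lies inside.
All remaining points lie in this disk, and no smaller disk contains both endpoints, so this is the minimum enclosing circle.
The points at distance exactly r from the centre are P_1, P_2 — 2 points.

2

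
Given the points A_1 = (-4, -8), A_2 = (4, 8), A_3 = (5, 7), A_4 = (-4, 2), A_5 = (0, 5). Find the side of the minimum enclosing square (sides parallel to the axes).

The bounding box has width 9 and height 16.
An axis-aligned square enclosing the set must have side ≥ max(width, height).
So the minimum side is max(9, 16) = 16.

16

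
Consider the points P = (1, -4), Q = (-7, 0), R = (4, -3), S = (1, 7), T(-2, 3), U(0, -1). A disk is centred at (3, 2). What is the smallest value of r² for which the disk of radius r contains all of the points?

The required radius is the distance from (3, 2) to the farthest point.
Squared distances: 40, 104, 26, 29, 26, 18.
Maximum is 104, attained at Q.

104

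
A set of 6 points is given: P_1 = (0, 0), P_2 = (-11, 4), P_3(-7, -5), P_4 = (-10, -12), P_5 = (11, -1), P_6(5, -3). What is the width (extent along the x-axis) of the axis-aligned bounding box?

max x = 11, min x = -11, so width = 22.

22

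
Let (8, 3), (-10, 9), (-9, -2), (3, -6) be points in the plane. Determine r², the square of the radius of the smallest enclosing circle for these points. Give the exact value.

101.962890625

The minimum enclosing circle of a finite set is fixed by two of the points (as a diameter) or three (as a circumcircle).
The minimum enclosing circle is determined by three boundary points: (8, 3), (-10, 9), (3, -6).
Their circumcentre is (-2.09375, 2.71875) with r² = 101.962890625.
The farthest remaining point (-9, -2) is at distance² 69.962890625 ≤ 101.962890625.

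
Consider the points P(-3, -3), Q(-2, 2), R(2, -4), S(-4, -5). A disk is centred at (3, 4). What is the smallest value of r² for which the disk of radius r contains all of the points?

130

The required radius is the distance from (3, 4) to the farthest point.
Squared distances: 85, 29, 65, 130.
Maximum is 130, attained at S.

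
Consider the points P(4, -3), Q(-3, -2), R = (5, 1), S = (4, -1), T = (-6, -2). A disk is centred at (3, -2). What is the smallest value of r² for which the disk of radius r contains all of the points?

81

The required radius is the distance from (3, -2) to the farthest point.
Squared distances: 2, 36, 13, 2, 81.
Maximum is 81, attained at T.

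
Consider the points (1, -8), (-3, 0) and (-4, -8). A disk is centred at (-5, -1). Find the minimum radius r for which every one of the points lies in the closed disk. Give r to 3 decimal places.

9.220

The required radius is the distance from (-5, -1) to the farthest point.
Squared distances: 85, 5, 50.
Maximum is 85, attained at (1, -8).
r = √85 ≈ 9.220.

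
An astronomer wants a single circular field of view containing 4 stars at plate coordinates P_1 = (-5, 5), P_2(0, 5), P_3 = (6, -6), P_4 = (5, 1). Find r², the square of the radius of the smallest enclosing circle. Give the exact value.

By Welzl's lemma the MEC is supported by two points (diametrically opposite) or three points (on a circumcircle).
The farthest pair is P_1–P_3 with squared distance 242. The circle on this segment as diameter has centre (0.5, -0.5) and r² = 242/4 = 60.5.
Check P_2: distance² to centre = 30.5 ≤ 60.5, so it lies inside.
All remaining points lie in this disk, and no smaller disk contains both endpoints, so this is the minimum enclosing circle.

60.5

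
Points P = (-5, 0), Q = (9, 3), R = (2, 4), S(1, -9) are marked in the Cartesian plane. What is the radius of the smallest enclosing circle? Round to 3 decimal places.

The minimum enclosing circle of a finite set is fixed by two of the points (as a diameter) or three (as a circumcircle).
The minimum enclosing circle is determined by three boundary points: P, Q, S.
Their circumcentre is (2.625, -17/12) with r² = 34645/576.
The farthest remaining point R is at distance² 17125/576 ≤ 34645/576.
r = √(34645/576) ≈ 7.755.

7.755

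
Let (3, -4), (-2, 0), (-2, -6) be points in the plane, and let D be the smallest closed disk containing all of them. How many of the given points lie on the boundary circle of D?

3

Call the three points A, B, C in the order given.
Side lengths²: AB² = 41, AC² = 29, BC² = 36.
Since AB² = 41 < 36 + 29 = 65, the triangle is acute, so the smallest enclosing circle is the circumcircle.
Circumcentre = (-0.3, -3), r² = 11.89.
The points at distance exactly r from the centre are (3, -4), (-2, 0), (-2, -6) — 3 points.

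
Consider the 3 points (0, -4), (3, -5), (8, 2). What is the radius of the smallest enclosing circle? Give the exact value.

Call the three points A, B, C in the order given.
Side lengths²: AB² = 10, AC² = 100, BC² = 74.
Since AC² = 100 ≥ 74 + 10 = 84, the angle opposite AC is not acute, so the smallest enclosing circle has AC as diameter.
Centre = midpoint of AC = (4, -1), r² = 100/4 = 25.
r = √25 = 5.

5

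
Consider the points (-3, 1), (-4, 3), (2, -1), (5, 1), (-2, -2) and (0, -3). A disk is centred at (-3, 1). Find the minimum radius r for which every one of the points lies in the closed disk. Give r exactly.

8

The required radius is the distance from (-3, 1) to the farthest point.
Squared distances: 0, 5, 29, 64, 10, 25.
Maximum is 64, attained at (5, 1).
r = √64 = 8.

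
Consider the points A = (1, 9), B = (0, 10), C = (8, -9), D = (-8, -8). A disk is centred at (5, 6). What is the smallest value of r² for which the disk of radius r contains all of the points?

365

The required radius is the distance from (5, 6) to the farthest point.
Squared distances: 25, 41, 234, 365.
Maximum is 365, attained at D.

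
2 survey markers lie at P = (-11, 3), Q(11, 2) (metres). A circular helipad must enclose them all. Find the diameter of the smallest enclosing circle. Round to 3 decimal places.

The smallest circle enclosing two points has them as diameter endpoints.
Centre = midpoint = (0, 2.5); r² = |PQ|²/4 = 485/4 = 121.25.
Diameter = 2r = 2√(121.25) ≈ 22.023.

22.023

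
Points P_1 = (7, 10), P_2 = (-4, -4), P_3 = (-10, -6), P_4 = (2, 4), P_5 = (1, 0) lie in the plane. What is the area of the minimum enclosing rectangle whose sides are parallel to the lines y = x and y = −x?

82.5

In coordinates u = x + y, v = x − y the rectangle is axis-aligned; the map (x,y)→(u,v) scales areas by 2.
u-values: 17, -8, -16, 6, 1; range = 17 − (-16) = 33.
v-values: -3, 0, -4, -2, 1; range = 1 − (-4) = 5.
Area = (33 × 5) / 2 = 82.5.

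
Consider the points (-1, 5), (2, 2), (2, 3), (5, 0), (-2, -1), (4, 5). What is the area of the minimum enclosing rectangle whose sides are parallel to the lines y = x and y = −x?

In coordinates u = x + y, v = x − y the rectangle is axis-aligned; the map (x,y)→(u,v) scales areas by 2.
u-values: 4, 4, 5, 5, -3, 9; range = 9 − (-3) = 12.
v-values: -6, 0, -1, 5, -1, -1; range = 5 − (-6) = 11.
Area = (12 × 11) / 2 = 66.

66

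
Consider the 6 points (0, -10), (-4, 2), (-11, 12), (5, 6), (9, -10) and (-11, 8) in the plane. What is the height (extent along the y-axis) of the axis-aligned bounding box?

22

max y = 12, min y = -10, so height = 22.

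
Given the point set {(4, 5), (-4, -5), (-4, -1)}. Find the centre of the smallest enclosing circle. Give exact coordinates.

Call the three points A, B, C in the order given.
Side lengths²: AB² = 164, AC² = 100, BC² = 16.
Since AB² = 164 ≥ 100 + 16 = 116, the angle opposite AB is not acute, so the smallest enclosing circle has AB as diameter.
Centre = midpoint of AB = (0, 0), r² = 164/4 = 41.
Centre = (0, 0).

(0, 0)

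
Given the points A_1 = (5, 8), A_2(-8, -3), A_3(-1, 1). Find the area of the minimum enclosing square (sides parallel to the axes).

169

The bounding box has width 13 and height 11.
An axis-aligned square enclosing the set must have side ≥ max(width, height).
So the minimum side is max(13, 11) = 13.
Area = 13² = 169.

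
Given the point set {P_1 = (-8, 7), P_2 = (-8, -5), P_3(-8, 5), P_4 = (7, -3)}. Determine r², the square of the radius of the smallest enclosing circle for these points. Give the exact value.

2977/36

The minimum enclosing circle is determined by three boundary points: P_1, P_2, P_4.
Their circumcentre is (-7/6, 1) with r² = 2977/36.
The farthest remaining point P_3 is at distance² 2257/36 ≤ 2977/36.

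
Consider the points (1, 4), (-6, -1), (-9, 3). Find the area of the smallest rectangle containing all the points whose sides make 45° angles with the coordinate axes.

54

In coordinates u = x + y, v = x − y the rectangle is axis-aligned; the map (x,y)→(u,v) scales areas by 2.
u-values: 5, -7, -6; range = 5 − (-7) = 12.
v-values: -3, -5, -12; range = -3 − (-12) = 9.
Area = (12 × 9) / 2 = 54.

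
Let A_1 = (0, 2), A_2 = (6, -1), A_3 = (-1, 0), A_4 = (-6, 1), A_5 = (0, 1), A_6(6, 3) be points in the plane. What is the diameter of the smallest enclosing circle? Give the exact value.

The minimum enclosing circle of a finite set is fixed by two of the points (as a diameter) or three (as a circumcircle).
The minimum enclosing circle is determined by three boundary points: A_2, A_4, A_6.
Their circumcentre is (1/6, 1) with r² = 1369/36.
The farthest remaining point A_3 is at distance² 85/36 ≤ 1369/36.
Diameter = 2r = 2√(1369/36) = 37/3.

37/3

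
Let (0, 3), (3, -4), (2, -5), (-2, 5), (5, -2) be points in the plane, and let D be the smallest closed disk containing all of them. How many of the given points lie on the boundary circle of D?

The farthest pair is (2, -5)–(-2, 5) with squared distance 116. The circle on this segment as diameter has centre (0, 0) and r² = 116/4 = 29.
Check (0, 3): distance² to centre = 9 ≤ 29, so it lies inside.
All remaining points lie in this disk, and no smaller disk contains both endpoints, so this is the minimum enclosing circle.
The points at distance exactly r from the centre are (2, -5), (-2, 5), (5, -2) — 3 points.

3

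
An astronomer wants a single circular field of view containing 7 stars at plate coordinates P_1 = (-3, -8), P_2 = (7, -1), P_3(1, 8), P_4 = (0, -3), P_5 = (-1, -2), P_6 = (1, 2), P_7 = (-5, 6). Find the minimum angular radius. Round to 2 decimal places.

8.25

By Welzl's lemma the MEC is supported by two points (diametrically opposite) or three points (on a circumcircle).
The farthest pair is P_1–P_3 with squared distance 272. The circle on this segment as diameter has centre (-1, 0) and r² = 272/4 = 68.
Check P_2: distance² to centre = 65 ≤ 68, so it lies inside.
All remaining points lie in this disk, and no smaller disk contains both endpoints, so this is the minimum enclosing circle.
r = √68 ≈ 8.25.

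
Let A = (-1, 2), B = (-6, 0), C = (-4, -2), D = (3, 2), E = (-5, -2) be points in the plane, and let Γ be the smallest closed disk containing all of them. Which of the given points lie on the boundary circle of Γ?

By Welzl's lemma the MEC is supported by two points (diametrically opposite) or three points (on a circumcircle).
The farthest pair is B–D with squared distance 85. The circle on this segment as diameter has centre (-1.5, 1) and r² = 85/4 = 21.25.
Check A: distance² to centre = 1.25 ≤ 21.25, so it lies inside.
All remaining points lie in this disk, and no smaller disk contains both endpoints, so this is the minimum enclosing circle.
The points at distance exactly r from the centre are B, D, E — 3 points.

B, D, E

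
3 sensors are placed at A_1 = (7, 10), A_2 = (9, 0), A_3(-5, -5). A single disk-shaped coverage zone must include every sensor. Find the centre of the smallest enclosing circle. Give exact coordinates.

Side lengths²: A_1A_2² = 104, A_1A_3² = 369, A_2A_3² = 221.
Since A_1A_3² = 369 ≥ 221 + 104 = 325, the angle opposite A_1A_3 is not acute, so the smallest enclosing circle has A_1A_3 as diameter.
Centre = midpoint of A_1A_3 = (1, 2.5), r² = 369/4 = 92.25.
Centre = (1, 2.5).

(1, 2.5)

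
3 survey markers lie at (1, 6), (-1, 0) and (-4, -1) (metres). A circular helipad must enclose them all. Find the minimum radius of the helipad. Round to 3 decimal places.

Call the three points A, B, C in the order given.
Side lengths²: AB² = 40, AC² = 74, BC² = 10.
Since AC² = 74 ≥ 40 + 10 = 50, the angle opposite AC is not acute, so the smallest enclosing circle has AC as diameter.
Centre = midpoint of AC = (-1.5, 2.5), r² = 74/4 = 18.5.
r = √(18.5) ≈ 4.301.

4.301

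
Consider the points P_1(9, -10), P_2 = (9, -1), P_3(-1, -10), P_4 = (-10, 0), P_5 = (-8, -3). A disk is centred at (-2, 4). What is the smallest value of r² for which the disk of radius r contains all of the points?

317

The required radius is the distance from (-2, 4) to the farthest point.
Squared distances: 317, 146, 197, 80, 85.
Maximum is 317, attained at P_1.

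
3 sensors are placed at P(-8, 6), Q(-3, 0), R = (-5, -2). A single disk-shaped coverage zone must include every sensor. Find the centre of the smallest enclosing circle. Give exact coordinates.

Side lengths²: PQ² = 61, PR² = 73, QR² = 8.
Since PR² = 73 ≥ 61 + 8 = 69, the angle opposite PR is not acute, so the smallest enclosing circle has PR as diameter.
Centre = midpoint of PR = (-6.5, 2), r² = 73/4 = 18.25.
Centre = (-6.5, 2).

(-6.5, 2)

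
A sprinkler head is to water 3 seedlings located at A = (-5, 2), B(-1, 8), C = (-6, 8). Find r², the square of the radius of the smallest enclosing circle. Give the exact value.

481/36

Side lengths²: AB² = 52, AC² = 37, BC² = 25.
Since AB² = 52 < 37 + 25 = 62, the triangle is acute, so the smallest enclosing circle is the circumcircle.
Circumcentre = (-3.5, 16/3), r² = 481/36.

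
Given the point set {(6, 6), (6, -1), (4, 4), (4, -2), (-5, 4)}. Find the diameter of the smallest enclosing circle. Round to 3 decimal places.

12.281

A smallest enclosing disk is always determined by at most three of the input points on its boundary.
The minimum enclosing circle is determined by three boundary points: (6, 6), (6, -1), (-5, 4).
Their circumcentre is (21/22, 2.5) with r² = 9125/242.
The farthest remaining point (4, -2) is at distance² 7145/242 ≤ 9125/242.
Diameter = 2r = 2√(9125/242) ≈ 12.281.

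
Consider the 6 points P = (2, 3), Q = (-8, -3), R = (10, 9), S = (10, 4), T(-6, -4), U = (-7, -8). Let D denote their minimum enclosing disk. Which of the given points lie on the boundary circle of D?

A smallest enclosing disk is always determined by at most three of the input points on its boundary.
The farthest pair is R–U with squared distance 578. The circle on this segment as diameter has centre (1.5, 0.5) and r² = 578/4 = 144.5.
Check P: distance² to centre = 6.5 ≤ 144.5, so it lies inside.
All remaining points lie in this disk, and no smaller disk contains both endpoints, so this is the minimum enclosing circle.
The points at distance exactly r from the centre are R, U — 2 points.

R, U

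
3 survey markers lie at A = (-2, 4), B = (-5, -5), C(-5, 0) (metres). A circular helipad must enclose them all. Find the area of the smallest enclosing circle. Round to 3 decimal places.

70.686

Side lengths²: AB² = 90, AC² = 25, BC² = 25.
Since AB² = 90 ≥ 25 + 25 = 50, the angle opposite AB is not acute, so the smallest enclosing circle has AB as diameter.
Centre = midpoint of AB = (-3.5, -0.5), r² = 90/4 = 22.5.
Area = π·r² = π·22.5 ≈ 70.686.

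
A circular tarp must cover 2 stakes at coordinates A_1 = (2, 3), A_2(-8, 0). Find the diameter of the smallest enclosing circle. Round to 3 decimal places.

The smallest circle enclosing two points has them as diameter endpoints.
Centre = midpoint = (-3, 1.5); r² = |A_1A_2|²/4 = 109/4 = 27.25.
Diameter = 2r = 2√(27.25) ≈ 10.440.

10.440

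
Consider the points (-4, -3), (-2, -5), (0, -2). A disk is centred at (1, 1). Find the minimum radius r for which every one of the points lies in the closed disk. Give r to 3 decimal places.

The required radius is the distance from (1, 1) to the farthest point.
Squared distances: 41, 45, 10.
Maximum is 45, attained at (-2, -5).
r = √45 ≈ 6.708.

6.708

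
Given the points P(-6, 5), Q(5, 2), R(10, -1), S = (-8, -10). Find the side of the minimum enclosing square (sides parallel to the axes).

18

The bounding box has width 18 and height 15.
An axis-aligned square enclosing the set must have side ≥ max(width, height).
So the minimum side is max(18, 15) = 18.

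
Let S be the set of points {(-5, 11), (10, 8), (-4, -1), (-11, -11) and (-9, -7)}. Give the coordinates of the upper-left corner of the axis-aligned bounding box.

(-11, 11)

x-range [-11, 10], y-range [-11, 11].
The upper-left corner is (-11, 11).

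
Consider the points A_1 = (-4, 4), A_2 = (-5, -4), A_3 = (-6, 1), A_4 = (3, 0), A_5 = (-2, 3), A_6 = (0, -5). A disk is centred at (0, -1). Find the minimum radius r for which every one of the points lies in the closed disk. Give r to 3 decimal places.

6.403

The required radius is the distance from (0, -1) to the farthest point.
Squared distances: 41, 34, 40, 10, 20, 16.
Maximum is 41, attained at A_1.
r = √41 ≈ 6.403.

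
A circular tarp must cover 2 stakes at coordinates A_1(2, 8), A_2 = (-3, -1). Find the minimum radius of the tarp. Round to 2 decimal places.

The smallest circle enclosing two points has them as diameter endpoints.
Centre = midpoint = (-0.5, 3.5); r² = |A_1A_2|²/4 = 106/4 = 26.5.
r = √(26.5) ≈ 5.15.

5.15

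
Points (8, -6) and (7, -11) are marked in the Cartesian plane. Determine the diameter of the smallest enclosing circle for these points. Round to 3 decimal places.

5.099

The smallest circle enclosing two points has them as diameter endpoints.
Centre = midpoint = (7.5, -8.5); r² = |(8, -6)−(7, -11)|²/4 = 26/4 = 6.5.
Diameter = 2r = 2√(6.5) ≈ 5.099.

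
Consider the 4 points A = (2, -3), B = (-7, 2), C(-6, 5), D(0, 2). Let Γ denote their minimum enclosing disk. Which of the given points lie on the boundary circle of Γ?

A, C

The farthest pair is A–C with squared distance 128. The circle on this segment as diameter has centre (-2, 1) and r² = 128/4 = 32.
Check B: distance² to centre = 26 ≤ 32, so it lies inside.
All remaining points lie in this disk, and no smaller disk contains both endpoints, so this is the minimum enclosing circle.
The points at distance exactly r from the centre are A, C — 2 points.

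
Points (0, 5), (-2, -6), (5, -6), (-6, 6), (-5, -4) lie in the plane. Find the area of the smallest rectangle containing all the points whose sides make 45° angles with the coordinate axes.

In coordinates u = x + y, v = x − y the rectangle is axis-aligned; the map (x,y)→(u,v) scales areas by 2.
u-values: 5, -8, -1, 0, -9; range = 5 − (-9) = 14.
v-values: -5, 4, 11, -12, -1; range = 11 − (-12) = 23.
Area = (14 × 23) / 2 = 161.

161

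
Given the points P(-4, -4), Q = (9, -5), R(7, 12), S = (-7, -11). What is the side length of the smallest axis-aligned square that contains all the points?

The bounding box has width 16 and height 23.
An axis-aligned square enclosing the set must have side ≥ max(width, height).
So the minimum side is max(16, 23) = 23.

23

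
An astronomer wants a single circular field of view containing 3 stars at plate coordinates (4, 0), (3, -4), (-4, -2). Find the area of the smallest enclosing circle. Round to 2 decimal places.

53.47

Call the three points A, B, C in the order given.
Side lengths²: AB² = 17, AC² = 68, BC² = 53.
Since AC² = 68 < 53 + 17 = 70, the triangle is acute, so the smallest enclosing circle is the circumcircle.
Circumcentre = (1/30, -17/15), r² = 15317/900.
Area = π·r² = π·15317/900 ≈ 53.47.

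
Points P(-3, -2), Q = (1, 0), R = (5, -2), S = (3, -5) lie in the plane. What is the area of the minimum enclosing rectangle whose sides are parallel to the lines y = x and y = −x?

In coordinates u = x + y, v = x − y the rectangle is axis-aligned; the map (x,y)→(u,v) scales areas by 2.
u-values: -5, 1, 3, -2; range = 3 − (-5) = 8.
v-values: -1, 1, 7, 8; range = 8 − (-1) = 9.
Area = (8 × 9) / 2 = 36.

36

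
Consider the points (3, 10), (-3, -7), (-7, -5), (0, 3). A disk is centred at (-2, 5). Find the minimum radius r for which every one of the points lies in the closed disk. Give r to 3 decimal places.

12.042

The required radius is the distance from (-2, 5) to the farthest point.
Squared distances: 50, 145, 125, 8.
Maximum is 145, attained at (-3, -7).
r = √145 ≈ 12.042.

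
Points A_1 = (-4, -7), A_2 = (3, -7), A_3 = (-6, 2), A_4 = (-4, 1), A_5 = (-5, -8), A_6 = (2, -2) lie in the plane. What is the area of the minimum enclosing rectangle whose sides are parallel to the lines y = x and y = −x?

117

In coordinates u = x + y, v = x − y the rectangle is axis-aligned; the map (x,y)→(u,v) scales areas by 2.
u-values: -11, -4, -4, -3, -13, 0; range = 0 − (-13) = 13.
v-values: 3, 10, -8, -5, 3, 4; range = 10 − (-8) = 18.
Area = (13 × 18) / 2 = 117.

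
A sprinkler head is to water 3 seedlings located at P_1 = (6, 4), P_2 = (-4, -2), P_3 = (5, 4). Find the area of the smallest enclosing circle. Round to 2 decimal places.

Side lengths²: P_1P_2² = 136, P_1P_3² = 1, P_2P_3² = 117.
Since P_1P_2² = 136 ≥ 117 + 1 = 118, the angle opposite P_1P_2 is not acute, so the smallest enclosing circle has P_1P_2 as diameter.
Centre = midpoint of P_1P_2 = (1, 1), r² = 136/4 = 34.
Area = π·r² = π·34 ≈ 106.81.

106.81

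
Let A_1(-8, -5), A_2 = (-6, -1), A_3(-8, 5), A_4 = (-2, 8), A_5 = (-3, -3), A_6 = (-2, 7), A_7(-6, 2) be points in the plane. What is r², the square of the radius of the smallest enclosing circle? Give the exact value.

51.25

By Welzl's lemma the MEC is supported by two points (diametrically opposite) or three points (on a circumcircle).
The farthest pair is A_1–A_4 with squared distance 205. The circle on this segment as diameter has centre (-5, 1.5) and r² = 205/4 = 51.25.
Check A_2: distance² to centre = 7.25 ≤ 51.25, so it lies inside.
All remaining points lie in this disk, and no smaller disk contains both endpoints, so this is the minimum enclosing circle.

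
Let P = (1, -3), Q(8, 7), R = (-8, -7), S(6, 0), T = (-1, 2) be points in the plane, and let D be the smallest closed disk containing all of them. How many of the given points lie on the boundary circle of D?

The farthest pair is Q–R with squared distance 452. The circle on this segment as diameter has centre (0, 0) and r² = 452/4 = 113.
Check P: distance² to centre = 10 ≤ 113, so it lies inside.
All remaining points lie in this disk, and no smaller disk contains both endpoints, so this is the minimum enclosing circle.
The points at distance exactly r from the centre are Q, R — 2 points.

2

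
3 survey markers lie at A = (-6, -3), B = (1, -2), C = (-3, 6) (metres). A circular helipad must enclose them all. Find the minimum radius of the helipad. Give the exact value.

5

Side lengths²: AB² = 50, AC² = 90, BC² = 80.
Since AC² = 90 < 80 + 50 = 130, the triangle is acute, so the smallest enclosing circle is the circumcircle.
Circumcentre = (-3, 1), r² = 25.
r = √25 = 5.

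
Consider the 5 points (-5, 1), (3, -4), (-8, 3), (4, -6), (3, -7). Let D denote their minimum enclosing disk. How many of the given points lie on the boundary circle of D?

The minimum enclosing circle of a finite set is fixed by two of the points (as a diameter) or three (as a circumcircle).
The farthest pair is (-8, 3)–(4, -6) with squared distance 225. The circle on this segment as diameter has centre (-2, -1.5) and r² = 225/4 = 56.25.
Check (-5, 1): distance² to centre = 15.25 ≤ 56.25, so it lies inside.
All remaining points lie in this disk, and no smaller disk contains both endpoints, so this is the minimum enclosing circle.
The points at distance exactly r from the centre are (-8, 3), (4, -6) — 2 points.

2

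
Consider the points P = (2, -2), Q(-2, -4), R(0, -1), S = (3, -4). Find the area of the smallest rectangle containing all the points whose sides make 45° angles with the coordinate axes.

In coordinates u = x + y, v = x − y the rectangle is axis-aligned; the map (x,y)→(u,v) scales areas by 2.
u-values: 0, -6, -1, -1; range = 0 − (-6) = 6.
v-values: 4, 2, 1, 7; range = 7 − 1 = 6.
Area = (6 × 6) / 2 = 18.

18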